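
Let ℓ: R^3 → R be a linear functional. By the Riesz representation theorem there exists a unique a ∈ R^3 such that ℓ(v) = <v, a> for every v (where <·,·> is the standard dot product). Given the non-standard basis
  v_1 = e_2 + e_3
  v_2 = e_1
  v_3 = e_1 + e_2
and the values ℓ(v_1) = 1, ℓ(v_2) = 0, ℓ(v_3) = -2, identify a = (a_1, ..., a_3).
a = (0, -2, 3)

Write a = (a_1, ..., a_3) in the standard basis. For each basis vector v_i, ℓ(v_i) = <v_i, a> is a linear equation in the a_j's. Collect the n equations into a matrix system V a = ℓ, where row i of V is v_i (expressed in the standard basis). Since V is invertible (lower-triangular with 1s on the diagonal, up to permutation), solve by back-substitution:
  V =
[[0, 1, 1],
 [1, 0, 0],
 [1, 1, 0]]
  V a = (1, 0, -2)
Solving gives a = (0, -2, 3).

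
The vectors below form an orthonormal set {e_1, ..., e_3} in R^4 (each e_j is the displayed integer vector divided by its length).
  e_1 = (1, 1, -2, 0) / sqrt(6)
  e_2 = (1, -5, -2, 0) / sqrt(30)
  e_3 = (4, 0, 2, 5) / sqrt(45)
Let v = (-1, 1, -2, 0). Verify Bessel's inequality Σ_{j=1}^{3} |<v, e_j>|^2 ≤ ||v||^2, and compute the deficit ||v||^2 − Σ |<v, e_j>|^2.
Σ |<v, e_j>|^2 = 38/9; ||v||^2 = 6; deficit = 16/9

Write each e_j = u_j / sqrt(<u_j, u_j>) where u_j is the displayed integer vector. Then <v, e_j> = <v, u_j> / sqrt(<u_j, u_j>), so |<v, e_j>|^2 = <v, u_j>^2 / <u_j, u_j>.
Coefficients: <v, e_1> = 4/sqrt(6), <v, e_2> = -2/sqrt(30), <v, e_3> = -8/sqrt(45).
Square and sum: Σ |<v, e_j>|^2 = 38/9.
Compute ||v||^2 = v·v = 6.
Deficit = 6 − 38/9 = 16/9 ≥ 0, confirming Bessel's inequality. (The deficit equals ||v − Σ <v,e_j> e_j||^2, the squared distance from v to span{e_j}.)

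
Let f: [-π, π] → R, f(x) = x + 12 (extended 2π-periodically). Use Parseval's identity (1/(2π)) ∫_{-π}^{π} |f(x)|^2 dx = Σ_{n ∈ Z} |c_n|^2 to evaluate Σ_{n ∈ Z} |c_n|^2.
Σ |c_n|^2 = π^2/3 + 144

Expand and integrate term by term over [-π, π]:
  ∫ (x)^2 dx = 1·(2π^3/3); ∫ 2·1·(12)·x dx = 0 (odd integrand); ∫ 12^2 dx = 144·2π.
So (1/(2π)) ∫_{-π}^{π} (x + 12)^2 dx = 1π^2/3 + 144 = π^2/3 + 144.
Parseval ⇒ Σ |c_n|^2 = π^2/3 + 144.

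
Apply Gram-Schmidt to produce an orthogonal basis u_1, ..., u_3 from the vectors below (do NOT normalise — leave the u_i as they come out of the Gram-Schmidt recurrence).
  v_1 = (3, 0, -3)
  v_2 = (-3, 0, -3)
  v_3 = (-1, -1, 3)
Orthogonal basis:
  u_1 = (3, 0, -3)
  u_2 = (-3, 0, -3)
  u_3 = (0, -1, 0)

Apply the Gram-Schmidt recurrence
  u_1 = v_1
  u_i = v_i − Σ_{j<i} ((v_i · u_j) / (u_j · u_j)) · u_j.

Step by step this gives:
  u_1 = (3, 0, -3)
  u_2 = (-3, 0, -3)
  u_3 = (0, -1, 0)

Orthogonality check:
  u_2 · u_1 = 0 (should be 0)
  u_3 · u_1 = 0 (should be 0)
  u_3 · u_2 = 0 (should be 0)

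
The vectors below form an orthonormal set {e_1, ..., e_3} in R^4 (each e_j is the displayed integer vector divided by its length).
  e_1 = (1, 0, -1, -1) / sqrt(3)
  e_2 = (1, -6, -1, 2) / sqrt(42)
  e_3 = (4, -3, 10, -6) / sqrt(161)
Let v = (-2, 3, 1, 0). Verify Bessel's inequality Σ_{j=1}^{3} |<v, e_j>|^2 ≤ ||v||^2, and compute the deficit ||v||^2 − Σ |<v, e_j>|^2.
Σ |<v, e_j>|^2 = 635/46; ||v||^2 = 14; deficit = 9/46

Write each e_j = u_j / sqrt(<u_j, u_j>) where u_j is the displayed integer vector. Then <v, e_j> = <v, u_j> / sqrt(<u_j, u_j>), so |<v, e_j>|^2 = <v, u_j>^2 / <u_j, u_j>.
Coefficients: <v, e_1> = -3/sqrt(3), <v, e_2> = -21/sqrt(42), <v, e_3> = -7/sqrt(161).
Square and sum: Σ |<v, e_j>|^2 = 635/46.
Compute ||v||^2 = v·v = 14.
Deficit = 14 − 635/46 = 9/46 ≥ 0, confirming Bessel's inequality. (The deficit equals ||v − Σ <v,e_j> e_j||^2, the squared distance from v to span{e_j}.)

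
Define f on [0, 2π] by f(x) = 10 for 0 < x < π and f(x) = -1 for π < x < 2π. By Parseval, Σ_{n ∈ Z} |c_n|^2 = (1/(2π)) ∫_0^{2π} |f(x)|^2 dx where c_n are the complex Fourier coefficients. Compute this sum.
Σ |c_n|^2 = 101/2

Parseval equates the L^2 energy of f (normalised by 1/(2π)) with the ℓ^2 sum of its Fourier coefficients: (1/(2π)) ∫_0^{2π} |f|^2 = Σ |c_n|^2.
Compute the left side: (1/(2π)) [∫_0^π 10^2 dx + ∫_π^{2π} (-1)^2 dx] = (1/(2π)) · (100π + 1π) = (100 + 1)/2 = 101/2.
So Σ_{n ∈ Z} |c_n|^2 = 101/2.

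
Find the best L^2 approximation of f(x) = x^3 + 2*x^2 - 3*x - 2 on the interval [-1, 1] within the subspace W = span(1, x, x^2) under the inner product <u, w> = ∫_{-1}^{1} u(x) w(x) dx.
g(x) = 2*x^2 - 12*x/5 - 2

The best approximation g ∈ W is the orthogonal projection of f onto W. Writing g = a_0 + a_1 x + a_2 x^2, the coefficients solve the normal equations G · a = b where
  G_{ij} = <φ_i, φ_j> and b_i = <f, φ_i>, with φ_0 = 1, φ_1 = x, φ_2 = x^2.
G =
  [2, 0, 2/3]
  [0, 2/3, 0]
  [2/3, 0, 2/5],
b = (-8/3, -8/5, -8/15).
Solving gives a_0 = -2, a_1 = -12/5, a_2 = 2, so
  g(x) = 2*x^2 - 12*x/5 - 2.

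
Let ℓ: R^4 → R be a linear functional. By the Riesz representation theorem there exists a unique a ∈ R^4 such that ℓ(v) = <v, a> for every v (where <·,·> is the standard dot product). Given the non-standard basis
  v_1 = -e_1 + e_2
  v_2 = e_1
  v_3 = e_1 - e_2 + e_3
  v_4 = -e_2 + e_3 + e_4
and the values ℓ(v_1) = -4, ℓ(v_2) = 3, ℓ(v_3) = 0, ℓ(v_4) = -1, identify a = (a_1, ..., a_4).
a = (3, -1, -4, 2)

Write a = (a_1, ..., a_4) in the standard basis. For each basis vector v_i, ℓ(v_i) = <v_i, a> is a linear equation in the a_j's. Collect the n equations into a matrix system V a = ℓ, where row i of V is v_i (expressed in the standard basis). Since V is invertible (lower-triangular with 1s on the diagonal, up to permutation), solve by back-substitution:
  V =
[[-1, 1, 0, 0],
 [1, 0, 0, 0],
 [1, -1, 1, 0],
 [0, -1, 1, 1]]
  V a = (-4, 3, 0, -1)
Solving gives a = (3, -1, -4, 2).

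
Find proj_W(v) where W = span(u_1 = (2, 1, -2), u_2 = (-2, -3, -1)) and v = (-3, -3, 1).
proj_W(v) = (-310/101, -297/101, 97/101)

Set up U = [u_1 | ... | u_2] ∈ R^(3×2). The projector onto W = col(U) is P = U (U^T U)^(-1) U^T.
Compute U^T U =
  [9, -5]
  [-5, 14],
and U^T v = (-11, 14).
Solve U^T U · c = U^T v for the coefficients: c = (-84/101, 71/101). The projection is proj_W(v) = U c.
Check: (v - proj_W(v)) · u_1 = 0  (should be 0).
Check: (v - proj_W(v)) · u_2 = 0  (should be 0).
Result: proj_W(v) = (-310/101, -297/101, 97/101).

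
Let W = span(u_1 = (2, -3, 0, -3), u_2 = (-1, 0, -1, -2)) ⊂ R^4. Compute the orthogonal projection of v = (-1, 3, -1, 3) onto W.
proj_W(v) = (-50/29, 78/29, 2/29, 82/29)

Set up U = [u_1 | ... | u_2] ∈ R^(4×2). The projector onto W = col(U) is P = U (U^T U)^(-1) U^T.
Compute U^T U =
  [22, 4]
  [4, 6],
and U^T v = (-20, -4).
Solve U^T U · c = U^T v for the coefficients: c = (-26/29, -2/29). The projection is proj_W(v) = U c.
Check: (v - proj_W(v)) · u_1 = 0  (should be 0).
Check: (v - proj_W(v)) · u_2 = 0  (should be 0).
Result: proj_W(v) = (-50/29, 78/29, 2/29, 82/29).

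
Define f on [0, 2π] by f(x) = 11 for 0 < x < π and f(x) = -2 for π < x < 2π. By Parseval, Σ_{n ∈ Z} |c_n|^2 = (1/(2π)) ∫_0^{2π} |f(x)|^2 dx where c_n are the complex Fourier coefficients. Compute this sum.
Σ |c_n|^2 = 125/2

Parseval equates the L^2 energy of f (normalised by 1/(2π)) with the ℓ^2 sum of its Fourier coefficients: (1/(2π)) ∫_0^{2π} |f|^2 = Σ |c_n|^2.
Compute the left side: (1/(2π)) [∫_0^π 11^2 dx + ∫_π^{2π} (-2)^2 dx] = (1/(2π)) · (121π + 4π) = (121 + 4)/2 = 125/2.
So Σ_{n ∈ Z} |c_n|^2 = 125/2.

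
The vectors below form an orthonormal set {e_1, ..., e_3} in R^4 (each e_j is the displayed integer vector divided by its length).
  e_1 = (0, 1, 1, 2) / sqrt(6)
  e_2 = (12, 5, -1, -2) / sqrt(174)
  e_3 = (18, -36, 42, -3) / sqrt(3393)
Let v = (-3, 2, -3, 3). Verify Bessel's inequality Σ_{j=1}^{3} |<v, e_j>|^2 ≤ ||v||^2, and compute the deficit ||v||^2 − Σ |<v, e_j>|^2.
Σ |<v, e_j>|^2 = 378/13; ||v||^2 = 31; deficit = 25/13

Write each e_j = u_j / sqrt(<u_j, u_j>) where u_j is the displayed integer vector. Then <v, e_j> = <v, u_j> / sqrt(<u_j, u_j>), so |<v, e_j>|^2 = <v, u_j>^2 / <u_j, u_j>.
Coefficients: <v, e_1> = 5/sqrt(6), <v, e_2> = -29/sqrt(174), <v, e_3> = -261/sqrt(3393).
Square and sum: Σ |<v, e_j>|^2 = 378/13.
Compute ||v||^2 = v·v = 31.
Deficit = 31 − 378/13 = 25/13 ≥ 0, confirming Bessel's inequality. (The deficit equals ||v − Σ <v,e_j> e_j||^2, the squared distance from v to span{e_j}.)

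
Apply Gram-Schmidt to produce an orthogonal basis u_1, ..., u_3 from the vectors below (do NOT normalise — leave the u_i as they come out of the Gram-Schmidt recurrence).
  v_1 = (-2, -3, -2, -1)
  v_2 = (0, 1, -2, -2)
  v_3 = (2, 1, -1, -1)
Orthogonal basis:
  u_1 = (-2, -3, -2, -1)
  u_2 = (1/3, 3/2, -5/3, -11/6)
  u_3 = (4/3, -2/3, -1/3, 0)

Apply the Gram-Schmidt recurrence
  u_1 = v_1
  u_i = v_i − Σ_{j<i} ((v_i · u_j) / (u_j · u_j)) · u_j.

Step by step this gives:
  u_1 = (-2, -3, -2, -1)
  u_2 = (1/3, 3/2, -5/3, -11/6)
  u_3 = (4/3, -2/3, -1/3, 0)

Orthogonality check:
  u_2 · u_1 = 0 (should be 0)
  u_3 · u_1 = 0 (should be 0)
  u_3 · u_2 = 0 (should be 0)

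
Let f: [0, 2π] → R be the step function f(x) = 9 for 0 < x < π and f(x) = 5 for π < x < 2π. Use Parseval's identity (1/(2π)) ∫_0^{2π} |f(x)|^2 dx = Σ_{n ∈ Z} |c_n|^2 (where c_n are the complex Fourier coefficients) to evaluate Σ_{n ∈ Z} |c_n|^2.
Σ |c_n|^2 = 53

Parseval equates the L^2 energy of f (normalised by 1/(2π)) with the ℓ^2 sum of its Fourier coefficients: (1/(2π)) ∫_0^{2π} |f|^2 = Σ |c_n|^2.
Compute the left side: (1/(2π)) [∫_0^π 9^2 dx + ∫_π^{2π} 5^2 dx] = (1/(2π)) · (81π + 25π) = (81 + 25)/2 = 53.
So Σ_{n ∈ Z} |c_n|^2 = 53.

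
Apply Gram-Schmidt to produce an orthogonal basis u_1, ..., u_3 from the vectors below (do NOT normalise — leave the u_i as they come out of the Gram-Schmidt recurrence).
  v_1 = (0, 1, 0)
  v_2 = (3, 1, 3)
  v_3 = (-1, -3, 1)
Orthogonal basis:
  u_1 = (0, 1, 0)
  u_2 = (3, 0, 3)
  u_3 = (-1, 0, 1)

Apply the Gram-Schmidt recurrence
  u_1 = v_1
  u_i = v_i − Σ_{j<i} ((v_i · u_j) / (u_j · u_j)) · u_j.

Step by step this gives:
  u_1 = (0, 1, 0)
  u_2 = (3, 0, 3)
  u_3 = (-1, 0, 1)

Orthogonality check:
  u_2 · u_1 = 0 (should be 0)
  u_3 · u_1 = 0 (should be 0)
  u_3 · u_2 = 0 (should be 0)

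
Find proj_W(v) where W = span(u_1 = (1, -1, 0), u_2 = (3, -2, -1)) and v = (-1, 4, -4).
proj_W(v) = (-2/3, 13/3, -11/3)

Set up U = [u_1 | ... | u_2] ∈ R^(3×2). The projector onto W = col(U) is P = U (U^T U)^(-1) U^T.
Compute U^T U =
  [2, 5]
  [5, 14],
and U^T v = (-5, -7).
Solve U^T U · c = U^T v for the coefficients: c = (-35/3, 11/3). The projection is proj_W(v) = U c.
Check: (v - proj_W(v)) · u_1 = 0  (should be 0).
Check: (v - proj_W(v)) · u_2 = 0  (should be 0).
Result: proj_W(v) = (-2/3, 13/3, -11/3).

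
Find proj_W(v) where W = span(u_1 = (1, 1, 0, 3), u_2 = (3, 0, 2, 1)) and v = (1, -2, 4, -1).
proj_W(v) = (143/59, -58/59, 134/59, -107/59)

Set up U = [u_1 | ... | u_2] ∈ R^(4×2). The projector onto W = col(U) is P = U (U^T U)^(-1) U^T.
Compute U^T U =
  [11, 6]
  [6, 14],
and U^T v = (-4, 10).
Solve U^T U · c = U^T v for the coefficients: c = (-58/59, 67/59). The projection is proj_W(v) = U c.
Check: (v - proj_W(v)) · u_1 = 0  (should be 0).
Check: (v - proj_W(v)) · u_2 = 0  (should be 0).
Result: proj_W(v) = (143/59, -58/59, 134/59, -107/59).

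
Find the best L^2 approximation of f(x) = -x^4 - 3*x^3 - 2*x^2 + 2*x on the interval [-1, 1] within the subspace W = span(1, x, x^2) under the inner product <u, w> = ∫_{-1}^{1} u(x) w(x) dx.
g(x) = -20*x^2/7 + x/5 + 3/35

The best approximation g ∈ W is the orthogonal projection of f onto W. Writing g = a_0 + a_1 x + a_2 x^2, the coefficients solve the normal equations G · a = b where
  G_{ij} = <φ_i, φ_j> and b_i = <f, φ_i>, with φ_0 = 1, φ_1 = x, φ_2 = x^2.
G =
  [2, 0, 2/3]
  [0, 2/3, 0]
  [2/3, 0, 2/5],
b = (-26/15, 2/15, -38/35).
Solving gives a_0 = 3/35, a_1 = 1/5, a_2 = -20/7, so
  g(x) = -20*x^2/7 + x/5 + 3/35.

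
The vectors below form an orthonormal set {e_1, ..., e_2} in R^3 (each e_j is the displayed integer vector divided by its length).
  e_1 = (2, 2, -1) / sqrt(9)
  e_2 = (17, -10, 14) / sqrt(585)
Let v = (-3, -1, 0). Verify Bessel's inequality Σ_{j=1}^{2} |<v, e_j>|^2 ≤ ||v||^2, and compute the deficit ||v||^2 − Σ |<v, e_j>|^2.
Σ |<v, e_j>|^2 = 649/65; ||v||^2 = 10; deficit = 1/65

Write each e_j = u_j / sqrt(<u_j, u_j>) where u_j is the displayed integer vector. Then <v, e_j> = <v, u_j> / sqrt(<u_j, u_j>), so |<v, e_j>|^2 = <v, u_j>^2 / <u_j, u_j>.
Coefficients: <v, e_1> = -8/sqrt(9), <v, e_2> = -41/sqrt(585).
Square and sum: Σ |<v, e_j>|^2 = 649/65.
Compute ||v||^2 = v·v = 10.
Deficit = 10 − 649/65 = 1/65 ≥ 0, confirming Bessel's inequality. (The deficit equals ||v − Σ <v,e_j> e_j||^2, the squared distance from v to span{e_j}.)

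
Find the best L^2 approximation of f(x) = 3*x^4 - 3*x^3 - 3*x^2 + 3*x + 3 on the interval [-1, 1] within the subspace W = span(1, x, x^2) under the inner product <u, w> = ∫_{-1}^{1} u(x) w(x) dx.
g(x) = -3*x^2/7 + 6*x/5 + 96/35

The best approximation g ∈ W is the orthogonal projection of f onto W. Writing g = a_0 + a_1 x + a_2 x^2, the coefficients solve the normal equations G · a = b where
  G_{ij} = <φ_i, φ_j> and b_i = <f, φ_i>, with φ_0 = 1, φ_1 = x, φ_2 = x^2.
G =
  [2, 0, 2/3]
  [0, 2/3, 0]
  [2/3, 0, 2/5],
b = (26/5, 4/5, 58/35).
Solving gives a_0 = 96/35, a_1 = 6/5, a_2 = -3/7, so
  g(x) = -3*x^2/7 + 6*x/5 + 96/35.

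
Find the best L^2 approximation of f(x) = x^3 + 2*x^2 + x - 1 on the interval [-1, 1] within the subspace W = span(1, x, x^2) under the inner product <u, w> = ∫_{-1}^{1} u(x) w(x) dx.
g(x) = 2*x^2 + 8*x/5 - 1

The best approximation g ∈ W is the orthogonal projection of f onto W. Writing g = a_0 + a_1 x + a_2 x^2, the coefficients solve the normal equations G · a = b where
  G_{ij} = <φ_i, φ_j> and b_i = <f, φ_i>, with φ_0 = 1, φ_1 = x, φ_2 = x^2.
G =
  [2, 0, 2/3]
  [0, 2/3, 0]
  [2/3, 0, 2/5],
b = (-2/3, 16/15, 2/15).
Solving gives a_0 = -1, a_1 = 8/5, a_2 = 2, so
  g(x) = 2*x^2 + 8*x/5 - 1.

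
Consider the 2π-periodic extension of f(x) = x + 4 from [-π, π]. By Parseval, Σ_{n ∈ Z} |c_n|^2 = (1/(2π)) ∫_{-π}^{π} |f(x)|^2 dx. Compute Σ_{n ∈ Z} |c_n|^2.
Σ |c_n|^2 = π^2/3 + 16

Expand and integrate term by term over [-π, π]:
  ∫ (x)^2 dx = 1·(2π^3/3); ∫ 2·1·(4)·x dx = 0 (odd integrand); ∫ 4^2 dx = 16·2π.
So (1/(2π)) ∫_{-π}^{π} (x + 4)^2 dx = 1π^2/3 + 16 = π^2/3 + 16.
Parseval ⇒ Σ |c_n|^2 = π^2/3 + 16.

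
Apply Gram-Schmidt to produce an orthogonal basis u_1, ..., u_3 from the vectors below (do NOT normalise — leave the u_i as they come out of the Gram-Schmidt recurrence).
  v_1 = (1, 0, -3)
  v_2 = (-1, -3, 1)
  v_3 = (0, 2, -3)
Orthogonal basis:
  u_1 = (1, 0, -3)
  u_2 = (-3/5, -3, -1/5)
  u_3 = (-117/94, 13/47, -39/94)

Apply the Gram-Schmidt recurrence
  u_1 = v_1
  u_i = v_i − Σ_{j<i} ((v_i · u_j) / (u_j · u_j)) · u_j.

Step by step this gives:
  u_1 = (1, 0, -3)
  u_2 = (-3/5, -3, -1/5)
  u_3 = (-117/94, 13/47, -39/94)

Orthogonality check:
  u_2 · u_1 = 0 (should be 0)
  u_3 · u_1 = 0 (should be 0)
  u_3 · u_2 = 0 (should be 0)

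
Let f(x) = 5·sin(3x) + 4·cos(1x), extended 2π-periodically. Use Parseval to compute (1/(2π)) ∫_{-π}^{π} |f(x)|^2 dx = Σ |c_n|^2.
Σ |c_n|^2 = 41/2

Expand |f|^2 and use orthogonality of {sin(nx), cos(mx)} on [-π, π]:
  ∫_{-π}^{π} sin(nx)^2 dx = π, ∫ cos(mx)^2 dx = π, and cross terms integrate to 0.
So ∫_{-π}^{π} f(x)^2 dx = 5^2 · π + 4^2 · π = (25 + 16)π.
Divide by 2π: (25 + 16)/2 = 41/2.
By Parseval, this equals Σ |c_n|^2.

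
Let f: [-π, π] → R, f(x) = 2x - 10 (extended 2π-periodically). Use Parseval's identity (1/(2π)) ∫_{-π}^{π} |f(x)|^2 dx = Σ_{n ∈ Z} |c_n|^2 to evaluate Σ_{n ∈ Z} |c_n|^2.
Σ |c_n|^2 = 4π^2/3 + 100

Expand and integrate term by term over [-π, π]:
  ∫ (2x)^2 dx = 4·(2π^3/3); ∫ 2·2·(-10)·x dx = 0 (odd integrand); ∫ (-10)^2 dx = 100·2π.
So (1/(2π)) ∫_{-π}^{π} (2x - 10)^2 dx = 4π^2/3 + 100 = 4π^2/3 + 100.
Parseval ⇒ Σ |c_n|^2 = 4π^2/3 + 100.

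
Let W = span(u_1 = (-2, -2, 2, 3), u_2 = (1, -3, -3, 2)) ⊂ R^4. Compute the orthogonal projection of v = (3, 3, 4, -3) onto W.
proj_W(v) = (-46/467, 1762/467, 950/467, -1513/467)

Set up U = [u_1 | ... | u_2] ∈ R^(4×2). The projector onto W = col(U) is P = U (U^T U)^(-1) U^T.
Compute U^T U =
  [21, 4]
  [4, 23],
and U^T v = (-13, -24).
Solve U^T U · c = U^T v for the coefficients: c = (-203/467, -452/467). The projection is proj_W(v) = U c.
Check: (v - proj_W(v)) · u_1 = 0  (should be 0).
Check: (v - proj_W(v)) · u_2 = 0  (should be 0).
Result: proj_W(v) = (-46/467, 1762/467, 950/467, -1513/467).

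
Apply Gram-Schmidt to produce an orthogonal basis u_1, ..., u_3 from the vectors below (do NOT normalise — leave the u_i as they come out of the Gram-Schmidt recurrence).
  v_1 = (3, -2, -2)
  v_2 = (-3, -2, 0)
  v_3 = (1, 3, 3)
Orthogonal basis:
  u_1 = (3, -2, -2)
  u_2 = (-36/17, -44/17, -10/17)
  u_3 = (22/49, -33/49, 66/49)

Apply the Gram-Schmidt recurrence
  u_1 = v_1
  u_i = v_i − Σ_{j<i} ((v_i · u_j) / (u_j · u_j)) · u_j.

Step by step this gives:
  u_1 = (3, -2, -2)
  u_2 = (-36/17, -44/17, -10/17)
  u_3 = (22/49, -33/49, 66/49)

Orthogonality check:
  u_2 · u_1 = 0 (should be 0)
  u_3 · u_1 = 0 (should be 0)
  u_3 · u_2 = 0 (should be 0)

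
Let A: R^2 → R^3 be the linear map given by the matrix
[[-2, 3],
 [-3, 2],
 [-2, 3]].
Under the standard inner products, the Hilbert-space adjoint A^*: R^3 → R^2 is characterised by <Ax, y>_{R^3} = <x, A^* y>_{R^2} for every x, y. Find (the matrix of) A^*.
A^* = A^T =
[[-2, -3, -2],
 [3, 2, 3]]

For real matrices with standard dot products, the defining identity <Ax, y> = <x, A^* y> gives (Ax)^T y = x^T (A^*) y, i.e. x^T A^T y = x^T (A^*) y. Since this holds for all x, y, we must have A^* = A^T. Therefore
A^* =
[[-2, -3, -2],
 [3, 2, 3]].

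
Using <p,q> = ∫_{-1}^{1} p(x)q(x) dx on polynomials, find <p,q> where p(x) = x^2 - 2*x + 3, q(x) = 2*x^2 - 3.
<p,q> = -76/5

Expand the product: p(x)·q(x) = 2*x^4 - 4*x^3 + 3*x^2 + 6*x - 9.
∫_{-1}^{1} of each monomial x^k gives [2/(k+1) if k even, 0 if k odd]. Integrating term-by-term (or equivalently evaluating the antiderivative F(x) = 2*x^5/5 - x^4 + x^3 + 3*x^2 - 9*x at the endpoints):
  F(1) − F(−1) = -28/5 − (48/5) = -76/5.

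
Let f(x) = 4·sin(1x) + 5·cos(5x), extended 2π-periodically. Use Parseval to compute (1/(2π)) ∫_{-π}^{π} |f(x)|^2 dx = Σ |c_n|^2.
Σ |c_n|^2 = 41/2

Expand |f|^2 and use orthogonality of {sin(nx), cos(mx)} on [-π, π]:
  ∫_{-π}^{π} sin(nx)^2 dx = π, ∫ cos(mx)^2 dx = π, and cross terms integrate to 0.
So ∫_{-π}^{π} f(x)^2 dx = 4^2 · π + 5^2 · π = (16 + 25)π.
Divide by 2π: (16 + 25)/2 = 41/2.
By Parseval, this equals Σ |c_n|^2.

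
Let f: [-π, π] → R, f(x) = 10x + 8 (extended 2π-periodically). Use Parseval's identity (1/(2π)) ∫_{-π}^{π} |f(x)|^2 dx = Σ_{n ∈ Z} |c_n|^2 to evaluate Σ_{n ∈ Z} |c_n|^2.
Σ |c_n|^2 = 100π^2/3 + 64

Expand and integrate term by term over [-π, π]:
  ∫ (10x)^2 dx = 100·(2π^3/3); ∫ 2·10·(8)·x dx = 0 (odd integrand); ∫ 8^2 dx = 64·2π.
So (1/(2π)) ∫_{-π}^{π} (10x + 8)^2 dx = 100π^2/3 + 64 = 100π^2/3 + 64.
Parseval ⇒ Σ |c_n|^2 = 100π^2/3 + 64.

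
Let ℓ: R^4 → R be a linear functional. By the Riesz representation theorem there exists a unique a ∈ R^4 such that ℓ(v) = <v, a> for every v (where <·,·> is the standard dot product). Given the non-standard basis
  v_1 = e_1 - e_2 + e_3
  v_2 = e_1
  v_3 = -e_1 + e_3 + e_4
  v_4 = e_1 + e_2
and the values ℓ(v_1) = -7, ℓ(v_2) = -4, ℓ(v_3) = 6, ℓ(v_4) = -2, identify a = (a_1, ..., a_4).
a = (-4, 2, -1, 3)

Write a = (a_1, ..., a_4) in the standard basis. For each basis vector v_i, ℓ(v_i) = <v_i, a> is a linear equation in the a_j's. Collect the n equations into a matrix system V a = ℓ, where row i of V is v_i (expressed in the standard basis). Since V is invertible (lower-triangular with 1s on the diagonal, up to permutation), solve by back-substitution:
  V =
[[1, -1, 1, 0],
 [1, 0, 0, 0],
 [-1, 0, 1, 1],
 [1, 1, 0, 0]]
  V a = (-7, -4, 6, -2)
Solving gives a = (-4, 2, -1, 3).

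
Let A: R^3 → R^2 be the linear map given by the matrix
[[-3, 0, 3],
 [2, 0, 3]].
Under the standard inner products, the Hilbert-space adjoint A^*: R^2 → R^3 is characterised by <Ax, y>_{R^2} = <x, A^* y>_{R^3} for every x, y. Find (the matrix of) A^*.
A^* = A^T =
[[-3, 2],
 [0, 0],
 [3, 3]]

For real matrices with standard dot products, the defining identity <Ax, y> = <x, A^* y> gives (Ax)^T y = x^T (A^*) y, i.e. x^T A^T y = x^T (A^*) y. Since this holds for all x, y, we must have A^* = A^T. Therefore
A^* =
[[-3, 2],
 [0, 0],
 [3, 3]].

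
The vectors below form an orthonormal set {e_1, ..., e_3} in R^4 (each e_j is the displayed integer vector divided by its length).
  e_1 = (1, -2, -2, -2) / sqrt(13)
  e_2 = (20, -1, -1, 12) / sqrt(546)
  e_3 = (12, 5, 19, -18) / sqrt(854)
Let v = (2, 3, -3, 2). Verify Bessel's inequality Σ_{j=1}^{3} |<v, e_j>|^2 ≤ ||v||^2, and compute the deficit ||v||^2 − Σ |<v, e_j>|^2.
Σ |<v, e_j>|^2 = 2054/183; ||v||^2 = 26; deficit = 2704/183

Write each e_j = u_j / sqrt(<u_j, u_j>) where u_j is the displayed integer vector. Then <v, e_j> = <v, u_j> / sqrt(<u_j, u_j>), so |<v, e_j>|^2 = <v, u_j>^2 / <u_j, u_j>.
Coefficients: <v, e_1> = -2/sqrt(13), <v, e_2> = 64/sqrt(546), <v, e_3> = -54/sqrt(854).
Square and sum: Σ |<v, e_j>|^2 = 2054/183.
Compute ||v||^2 = v·v = 26.
Deficit = 26 − 2054/183 = 2704/183 ≥ 0, confirming Bessel's inequality. (The deficit equals ||v − Σ <v,e_j> e_j||^2, the squared distance from v to span{e_j}.)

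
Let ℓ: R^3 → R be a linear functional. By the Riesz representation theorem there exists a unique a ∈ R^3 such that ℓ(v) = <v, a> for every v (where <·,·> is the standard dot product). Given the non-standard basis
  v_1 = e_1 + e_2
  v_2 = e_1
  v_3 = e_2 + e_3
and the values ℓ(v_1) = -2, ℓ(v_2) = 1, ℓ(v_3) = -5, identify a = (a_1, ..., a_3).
a = (1, -3, -2)

Write a = (a_1, ..., a_3) in the standard basis. For each basis vector v_i, ℓ(v_i) = <v_i, a> is a linear equation in the a_j's. Collect the n equations into a matrix system V a = ℓ, where row i of V is v_i (expressed in the standard basis). Since V is invertible (lower-triangular with 1s on the diagonal, up to permutation), solve by back-substitution:
  V =
[[1, 1, 0],
 [1, 0, 0],
 [0, 1, 1]]
  V a = (-2, 1, -5)
Solving gives a = (1, -3, -2).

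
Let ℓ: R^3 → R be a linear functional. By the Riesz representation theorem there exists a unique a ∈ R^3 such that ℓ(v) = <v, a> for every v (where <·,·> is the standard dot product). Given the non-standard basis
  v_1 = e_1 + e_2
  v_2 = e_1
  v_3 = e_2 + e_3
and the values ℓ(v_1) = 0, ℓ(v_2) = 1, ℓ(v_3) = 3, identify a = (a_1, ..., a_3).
a = (1, -1, 4)

Write a = (a_1, ..., a_3) in the standard basis. For each basis vector v_i, ℓ(v_i) = <v_i, a> is a linear equation in the a_j's. Collect the n equations into a matrix system V a = ℓ, where row i of V is v_i (expressed in the standard basis). Since V is invertible (lower-triangular with 1s on the diagonal, up to permutation), solve by back-substitution:
  V =
[[1, 1, 0],
 [1, 0, 0],
 [0, 1, 1]]
  V a = (0, 1, 3)
Solving gives a = (1, -1, 4).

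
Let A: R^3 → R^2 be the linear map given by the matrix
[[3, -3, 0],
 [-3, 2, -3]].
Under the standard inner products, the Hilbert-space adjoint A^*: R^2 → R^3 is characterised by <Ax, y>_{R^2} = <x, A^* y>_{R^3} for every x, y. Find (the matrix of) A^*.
A^* = A^T =
[[3, -3],
 [-3, 2],
 [0, -3]]

For real matrices with standard dot products, the defining identity <Ax, y> = <x, A^* y> gives (Ax)^T y = x^T (A^*) y, i.e. x^T A^T y = x^T (A^*) y. Since this holds for all x, y, we must have A^* = A^T. Therefore
A^* =
[[3, -3],
 [-3, 2],
 [0, -3]].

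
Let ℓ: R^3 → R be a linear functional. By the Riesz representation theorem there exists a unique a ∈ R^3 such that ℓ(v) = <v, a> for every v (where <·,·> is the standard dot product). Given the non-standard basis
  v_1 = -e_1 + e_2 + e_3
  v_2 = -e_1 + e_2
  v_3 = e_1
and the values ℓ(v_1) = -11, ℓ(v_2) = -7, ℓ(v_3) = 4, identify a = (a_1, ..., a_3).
a = (4, -3, -4)

Write a = (a_1, ..., a_3) in the standard basis. For each basis vector v_i, ℓ(v_i) = <v_i, a> is a linear equation in the a_j's. Collect the n equations into a matrix system V a = ℓ, where row i of V is v_i (expressed in the standard basis). Since V is invertible (lower-triangular with 1s on the diagonal, up to permutation), solve by back-substitution:
  V =
[[-1, 1, 1],
 [-1, 1, 0],
 [1, 0, 0]]
  V a = (-11, -7, 4)
Solving gives a = (4, -3, -4).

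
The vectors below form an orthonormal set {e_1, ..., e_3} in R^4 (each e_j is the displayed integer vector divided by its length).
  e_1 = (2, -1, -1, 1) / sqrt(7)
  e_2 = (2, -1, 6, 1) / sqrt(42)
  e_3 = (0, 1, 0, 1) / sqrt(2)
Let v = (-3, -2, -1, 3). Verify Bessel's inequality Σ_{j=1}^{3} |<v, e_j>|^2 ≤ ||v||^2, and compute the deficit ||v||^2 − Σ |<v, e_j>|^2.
Σ |<v, e_j>|^2 = 5/3; ||v||^2 = 23; deficit = 64/3

Write each e_j = u_j / sqrt(<u_j, u_j>) where u_j is the displayed integer vector. Then <v, e_j> = <v, u_j> / sqrt(<u_j, u_j>), so |<v, e_j>|^2 = <v, u_j>^2 / <u_j, u_j>.
Coefficients: <v, e_1> = 0/sqrt(7), <v, e_2> = -7/sqrt(42), <v, e_3> = 1/sqrt(2).
Square and sum: Σ |<v, e_j>|^2 = 5/3.
Compute ||v||^2 = v·v = 23.
Deficit = 23 − 5/3 = 64/3 ≥ 0, confirming Bessel's inequality. (The deficit equals ||v − Σ <v,e_j> e_j||^2, the squared distance from v to span{e_j}.)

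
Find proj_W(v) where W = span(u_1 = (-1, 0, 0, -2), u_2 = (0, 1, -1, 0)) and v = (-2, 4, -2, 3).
proj_W(v) = (4/5, 3, -3, 8/5)

Set up U = [u_1 | ... | u_2] ∈ R^(4×2). The projector onto W = col(U) is P = U (U^T U)^(-1) U^T.
Compute U^T U =
  [5, 0]
  [0, 2],
and U^T v = (-4, 6).
Solve U^T U · c = U^T v for the coefficients: c = (-4/5, 3). The projection is proj_W(v) = U c.
Check: (v - proj_W(v)) · u_1 = 0  (should be 0).
Check: (v - proj_W(v)) · u_2 = 0  (should be 0).
Result: proj_W(v) = (4/5, 3, -3, 8/5).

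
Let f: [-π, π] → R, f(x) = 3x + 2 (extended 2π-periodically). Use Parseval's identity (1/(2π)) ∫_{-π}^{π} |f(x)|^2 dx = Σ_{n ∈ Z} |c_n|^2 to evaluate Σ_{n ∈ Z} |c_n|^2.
Σ |c_n|^2 = 3π^2 + 4

Expand and integrate term by term over [-π, π]:
  ∫ (3x)^2 dx = 9·(2π^3/3); ∫ 2·3·(2)·x dx = 0 (odd integrand); ∫ 2^2 dx = 4·2π.
So (1/(2π)) ∫_{-π}^{π} (3x + 2)^2 dx = 9π^2/3 + 4 = 3π^2 + 4.
Parseval ⇒ Σ |c_n|^2 = 3π^2 + 4.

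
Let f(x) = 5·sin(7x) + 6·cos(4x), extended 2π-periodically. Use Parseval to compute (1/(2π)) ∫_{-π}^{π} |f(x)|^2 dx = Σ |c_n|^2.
Σ |c_n|^2 = 61/2

Expand |f|^2 and use orthogonality of {sin(nx), cos(mx)} on [-π, π]:
  ∫_{-π}^{π} sin(nx)^2 dx = π, ∫ cos(mx)^2 dx = π, and cross terms integrate to 0.
So ∫_{-π}^{π} f(x)^2 dx = 5^2 · π + 6^2 · π = (25 + 36)π.
Divide by 2π: (25 + 36)/2 = 61/2.
By Parseval, this equals Σ |c_n|^2.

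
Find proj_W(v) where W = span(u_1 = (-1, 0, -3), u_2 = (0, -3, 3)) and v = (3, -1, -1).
proj_W(v) = (0, 0, 0)

Set up U = [u_1 | ... | u_2] ∈ R^(3×2). The projector onto W = col(U) is P = U (U^T U)^(-1) U^T.
Compute U^T U =
  [10, -9]
  [-9, 18],
and U^T v = (0, 0).
Solve U^T U · c = U^T v for the coefficients: c = (0, 0). The projection is proj_W(v) = U c.
Check: (v - proj_W(v)) · u_1 = 0  (should be 0).
Check: (v - proj_W(v)) · u_2 = 0  (should be 0).
Result: proj_W(v) = (0, 0, 0).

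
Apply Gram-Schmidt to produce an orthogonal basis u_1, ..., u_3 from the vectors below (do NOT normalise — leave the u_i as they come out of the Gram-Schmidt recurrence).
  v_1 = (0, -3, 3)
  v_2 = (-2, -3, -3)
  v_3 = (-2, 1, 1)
Orthogonal basis:
  u_1 = (0, -3, 3)
  u_2 = (-2, -3, -3)
  u_3 = (-24/11, 8/11, 8/11)

Apply the Gram-Schmidt recurrence
  u_1 = v_1
  u_i = v_i − Σ_{j<i} ((v_i · u_j) / (u_j · u_j)) · u_j.

Step by step this gives:
  u_1 = (0, -3, 3)
  u_2 = (-2, -3, -3)
  u_3 = (-24/11, 8/11, 8/11)

Orthogonality check:
  u_2 · u_1 = 0 (should be 0)
  u_3 · u_1 = 0 (should be 0)
  u_3 · u_2 = 0 (should be 0)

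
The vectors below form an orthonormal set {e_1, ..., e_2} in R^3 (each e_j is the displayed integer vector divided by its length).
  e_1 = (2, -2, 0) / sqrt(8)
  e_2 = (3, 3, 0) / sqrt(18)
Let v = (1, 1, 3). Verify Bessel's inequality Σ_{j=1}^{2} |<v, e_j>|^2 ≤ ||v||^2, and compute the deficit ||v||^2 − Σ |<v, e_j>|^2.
Σ |<v, e_j>|^2 = 2; ||v||^2 = 11; deficit = 9

Write each e_j = u_j / sqrt(<u_j, u_j>) where u_j is the displayed integer vector. Then <v, e_j> = <v, u_j> / sqrt(<u_j, u_j>), so |<v, e_j>|^2 = <v, u_j>^2 / <u_j, u_j>.
Coefficients: <v, e_1> = 0/sqrt(8), <v, e_2> = 6/sqrt(18).
Square and sum: Σ |<v, e_j>|^2 = 2.
Compute ||v||^2 = v·v = 11.
Deficit = 11 − 2 = 9 ≥ 0, confirming Bessel's inequality. (The deficit equals ||v − Σ <v,e_j> e_j||^2, the squared distance from v to span{e_j}.)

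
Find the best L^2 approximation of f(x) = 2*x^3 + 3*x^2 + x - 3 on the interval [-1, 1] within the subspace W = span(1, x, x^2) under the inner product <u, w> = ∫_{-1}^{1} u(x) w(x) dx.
g(x) = 3*x^2 + 11*x/5 - 3

The best approximation g ∈ W is the orthogonal projection of f onto W. Writing g = a_0 + a_1 x + a_2 x^2, the coefficients solve the normal equations G · a = b where
  G_{ij} = <φ_i, φ_j> and b_i = <f, φ_i>, with φ_0 = 1, φ_1 = x, φ_2 = x^2.
G =
  [2, 0, 2/3]
  [0, 2/3, 0]
  [2/3, 0, 2/5],
b = (-4, 22/15, -4/5).
Solving gives a_0 = -3, a_1 = 11/5, a_2 = 3, so
  g(x) = 3*x^2 + 11*x/5 - 3.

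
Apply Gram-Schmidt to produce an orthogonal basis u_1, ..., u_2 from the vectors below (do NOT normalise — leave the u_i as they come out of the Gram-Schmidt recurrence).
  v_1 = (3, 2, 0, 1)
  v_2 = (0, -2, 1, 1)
Orthogonal basis:
  u_1 = (3, 2, 0, 1)
  u_2 = (9/14, -11/7, 1, 17/14)

Apply the Gram-Schmidt recurrence
  u_1 = v_1
  u_i = v_i − Σ_{j<i} ((v_i · u_j) / (u_j · u_j)) · u_j.

Step by step this gives:
  u_1 = (3, 2, 0, 1)
  u_2 = (9/14, -11/7, 1, 17/14)

Orthogonality check:
  u_2 · u_1 = 0 (should be 0)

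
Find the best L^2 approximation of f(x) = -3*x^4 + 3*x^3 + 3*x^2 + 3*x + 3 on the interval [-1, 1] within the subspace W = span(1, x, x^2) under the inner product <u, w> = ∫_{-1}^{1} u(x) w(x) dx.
g(x) = 3*x^2/7 + 24*x/5 + 114/35

The best approximation g ∈ W is the orthogonal projection of f onto W. Writing g = a_0 + a_1 x + a_2 x^2, the coefficients solve the normal equations G · a = b where
  G_{ij} = <φ_i, φ_j> and b_i = <f, φ_i>, with φ_0 = 1, φ_1 = x, φ_2 = x^2.
G =
  [2, 0, 2/3]
  [0, 2/3, 0]
  [2/3, 0, 2/5],
b = (34/5, 16/5, 82/35).
Solving gives a_0 = 114/35, a_1 = 24/5, a_2 = 3/7, so
  g(x) = 3*x^2/7 + 24*x/5 + 114/35.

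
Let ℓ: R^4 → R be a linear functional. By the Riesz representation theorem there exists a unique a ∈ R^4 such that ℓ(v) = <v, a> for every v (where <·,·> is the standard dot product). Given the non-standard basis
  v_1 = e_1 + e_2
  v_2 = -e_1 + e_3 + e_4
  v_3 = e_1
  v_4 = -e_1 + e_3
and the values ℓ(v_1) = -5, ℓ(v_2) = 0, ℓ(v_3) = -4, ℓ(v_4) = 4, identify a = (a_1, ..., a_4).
a = (-4, -1, 0, -4)

Write a = (a_1, ..., a_4) in the standard basis. For each basis vector v_i, ℓ(v_i) = <v_i, a> is a linear equation in the a_j's. Collect the n equations into a matrix system V a = ℓ, where row i of V is v_i (expressed in the standard basis). Since V is invertible (lower-triangular with 1s on the diagonal, up to permutation), solve by back-substitution:
  V =
[[1, 1, 0, 0],
 [-1, 0, 1, 1],
 [1, 0, 0, 0],
 [-1, 0, 1, 0]]
  V a = (-5, 0, -4, 4)
Solving gives a = (-4, -1, 0, -4).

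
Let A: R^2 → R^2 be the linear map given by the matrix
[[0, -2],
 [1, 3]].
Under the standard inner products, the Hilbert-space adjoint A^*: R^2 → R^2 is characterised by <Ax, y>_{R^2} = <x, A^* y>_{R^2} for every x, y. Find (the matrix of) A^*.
A^* = A^T =
[[0, 1],
 [-2, 3]]

For real matrices with standard dot products, the defining identity <Ax, y> = <x, A^* y> gives (Ax)^T y = x^T (A^*) y, i.e. x^T A^T y = x^T (A^*) y. Since this holds for all x, y, we must have A^* = A^T. Therefore
A^* =
[[0, 1],
 [-2, 3]].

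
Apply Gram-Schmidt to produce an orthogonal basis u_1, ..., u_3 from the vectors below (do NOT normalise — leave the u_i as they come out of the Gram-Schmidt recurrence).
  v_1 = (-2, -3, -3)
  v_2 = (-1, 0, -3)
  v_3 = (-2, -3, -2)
Orthogonal basis:
  u_1 = (-2, -3, -3)
  u_2 = (0, 3/2, -3/2)
  u_3 = (-3/11, 1/11, 1/11)

Apply the Gram-Schmidt recurrence
  u_1 = v_1
  u_i = v_i − Σ_{j<i} ((v_i · u_j) / (u_j · u_j)) · u_j.

Step by step this gives:
  u_1 = (-2, -3, -3)
  u_2 = (0, 3/2, -3/2)
  u_3 = (-3/11, 1/11, 1/11)

Orthogonality check:
  u_2 · u_1 = 0 (should be 0)
  u_3 · u_1 = 0 (should be 0)
  u_3 · u_2 = 0 (should be 0)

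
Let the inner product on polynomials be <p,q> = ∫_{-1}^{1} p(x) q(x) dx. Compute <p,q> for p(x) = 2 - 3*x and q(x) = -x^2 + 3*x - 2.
<p,q> = -46/3

Expand the product: p(x)·q(x) = 3*x^3 - 11*x^2 + 12*x - 4.
∫_{-1}^{1} of each monomial x^k gives [2/(k+1) if k even, 0 if k odd]. Integrating term-by-term (or equivalently evaluating the antiderivative F(x) = 3*x^4/4 - 11*x^3/3 + 6*x^2 - 4*x at the endpoints):
  F(1) − F(−1) = -11/12 − (173/12) = -46/3.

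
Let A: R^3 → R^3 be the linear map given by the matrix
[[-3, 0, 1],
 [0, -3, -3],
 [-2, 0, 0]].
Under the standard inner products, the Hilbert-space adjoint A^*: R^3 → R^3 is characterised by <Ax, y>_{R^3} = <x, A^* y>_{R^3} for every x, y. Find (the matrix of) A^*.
A^* = A^T =
[[-3, 0, -2],
 [0, -3, 0],
 [1, -3, 0]]

For real matrices with standard dot products, the defining identity <Ax, y> = <x, A^* y> gives (Ax)^T y = x^T (A^*) y, i.e. x^T A^T y = x^T (A^*) y. Since this holds for all x, y, we must have A^* = A^T. Therefore
A^* =
[[-3, 0, -2],
 [0, -3, 0],
 [1, -3, 0]].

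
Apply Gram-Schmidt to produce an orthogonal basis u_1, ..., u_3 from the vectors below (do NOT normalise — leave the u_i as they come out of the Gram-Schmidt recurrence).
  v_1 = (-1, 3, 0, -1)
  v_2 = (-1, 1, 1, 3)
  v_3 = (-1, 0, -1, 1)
Orthogonal basis:
  u_1 = (-1, 3, 0, -1)
  u_2 = (-10/11, 8/11, 1, 34/11)
  u_3 = (-101/131, -24/131, -164/131, 29/131)

Apply the Gram-Schmidt recurrence
  u_1 = v_1
  u_i = v_i − Σ_{j<i} ((v_i · u_j) / (u_j · u_j)) · u_j.

Step by step this gives:
  u_1 = (-1, 3, 0, -1)
  u_2 = (-10/11, 8/11, 1, 34/11)
  u_3 = (-101/131, -24/131, -164/131, 29/131)

Orthogonality check:
  u_2 · u_1 = 0 (should be 0)
  u_3 · u_1 = 0 (should be 0)
  u_3 · u_2 = 0 (should be 0)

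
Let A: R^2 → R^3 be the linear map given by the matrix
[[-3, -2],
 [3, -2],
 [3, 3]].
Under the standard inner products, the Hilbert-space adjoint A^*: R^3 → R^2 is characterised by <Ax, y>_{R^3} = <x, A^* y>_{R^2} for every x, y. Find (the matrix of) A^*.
A^* = A^T =
[[-3, 3, 3],
 [-2, -2, 3]]

For real matrices with standard dot products, the defining identity <Ax, y> = <x, A^* y> gives (Ax)^T y = x^T (A^*) y, i.e. x^T A^T y = x^T (A^*) y. Since this holds for all x, y, we must have A^* = A^T. Therefore
A^* =
[[-3, 3, 3],
 [-2, -2, 3]].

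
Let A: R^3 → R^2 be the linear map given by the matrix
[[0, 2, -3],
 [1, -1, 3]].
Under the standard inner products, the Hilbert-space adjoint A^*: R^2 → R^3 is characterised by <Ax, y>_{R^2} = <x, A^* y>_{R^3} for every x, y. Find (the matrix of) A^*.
A^* = A^T =
[[0, 1],
 [2, -1],
 [-3, 3]]

For real matrices with standard dot products, the defining identity <Ax, y> = <x, A^* y> gives (Ax)^T y = x^T (A^*) y, i.e. x^T A^T y = x^T (A^*) y. Since this holds for all x, y, we must have A^* = A^T. Therefore
A^* =
[[0, 1],
 [2, -1],
 [-3, 3]].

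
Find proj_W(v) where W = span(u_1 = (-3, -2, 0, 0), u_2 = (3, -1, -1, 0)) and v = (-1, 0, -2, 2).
proj_W(v) = (-27/47, -30/47, -4/47, 0)

Set up U = [u_1 | ... | u_2] ∈ R^(4×2). The projector onto W = col(U) is P = U (U^T U)^(-1) U^T.
Compute U^T U =
  [13, -7]
  [-7, 11],
and U^T v = (3, -1).
Solve U^T U · c = U^T v for the coefficients: c = (13/47, 4/47). The projection is proj_W(v) = U c.
Check: (v - proj_W(v)) · u_1 = 0  (should be 0).
Check: (v - proj_W(v)) · u_2 = 0  (should be 0).
Result: proj_W(v) = (-27/47, -30/47, -4/47, 0).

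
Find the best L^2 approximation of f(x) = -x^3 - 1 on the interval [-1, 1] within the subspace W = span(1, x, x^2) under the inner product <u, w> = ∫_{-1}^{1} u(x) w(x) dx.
g(x) = -3*x/5 - 1

The best approximation g ∈ W is the orthogonal projection of f onto W. Writing g = a_0 + a_1 x + a_2 x^2, the coefficients solve the normal equations G · a = b where
  G_{ij} = <φ_i, φ_j> and b_i = <f, φ_i>, with φ_0 = 1, φ_1 = x, φ_2 = x^2.
G =
  [2, 0, 2/3]
  [0, 2/3, 0]
  [2/3, 0, 2/5],
b = (-2, -2/5, -2/3).
Solving gives a_0 = -1, a_1 = -3/5, a_2 = 0, so
  g(x) = -3*x/5 - 1.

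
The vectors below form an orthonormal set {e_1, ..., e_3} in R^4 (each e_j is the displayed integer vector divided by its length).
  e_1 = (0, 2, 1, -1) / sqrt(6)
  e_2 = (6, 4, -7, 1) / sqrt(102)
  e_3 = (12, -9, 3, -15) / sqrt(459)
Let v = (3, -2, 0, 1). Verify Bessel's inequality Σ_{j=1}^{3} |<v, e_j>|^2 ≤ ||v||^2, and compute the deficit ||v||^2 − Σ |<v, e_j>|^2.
Σ |<v, e_j>|^2 = 26/3; ||v||^2 = 14; deficit = 16/3

Write each e_j = u_j / sqrt(<u_j, u_j>) where u_j is the displayed integer vector. Then <v, e_j> = <v, u_j> / sqrt(<u_j, u_j>), so |<v, e_j>|^2 = <v, u_j>^2 / <u_j, u_j>.
Coefficients: <v, e_1> = -5/sqrt(6), <v, e_2> = 11/sqrt(102), <v, e_3> = 39/sqrt(459).
Square and sum: Σ |<v, e_j>|^2 = 26/3.
Compute ||v||^2 = v·v = 14.
Deficit = 14 − 26/3 = 16/3 ≥ 0, confirming Bessel's inequality. (The deficit equals ||v − Σ <v,e_j> e_j||^2, the squared distance from v to span{e_j}.)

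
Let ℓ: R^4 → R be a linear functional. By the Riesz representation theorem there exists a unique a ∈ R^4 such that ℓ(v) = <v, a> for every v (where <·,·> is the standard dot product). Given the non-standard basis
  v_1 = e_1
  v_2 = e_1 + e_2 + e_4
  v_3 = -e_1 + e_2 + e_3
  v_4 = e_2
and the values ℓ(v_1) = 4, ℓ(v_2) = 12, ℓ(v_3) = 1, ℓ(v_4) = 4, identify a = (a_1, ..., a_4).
a = (4, 4, 1, 4)

Write a = (a_1, ..., a_4) in the standard basis. For each basis vector v_i, ℓ(v_i) = <v_i, a> is a linear equation in the a_j's. Collect the n equations into a matrix system V a = ℓ, where row i of V is v_i (expressed in the standard basis). Since V is invertible (lower-triangular with 1s on the diagonal, up to permutation), solve by back-substitution:
  V =
[[1, 0, 0, 0],
 [1, 1, 0, 1],
 [-1, 1, 1, 0],
 [0, 1, 0, 0]]
  V a = (4, 12, 1, 4)
Solving gives a = (4, 4, 1, 4).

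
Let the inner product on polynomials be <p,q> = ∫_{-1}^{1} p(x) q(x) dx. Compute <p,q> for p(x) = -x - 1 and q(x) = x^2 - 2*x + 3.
<p,q> = -16/3

Expand the product: p(x)·q(x) = -x^3 + x^2 - x - 3.
∫_{-1}^{1} of each monomial x^k gives [2/(k+1) if k even, 0 if k odd]. Integrating term-by-term (or equivalently evaluating the antiderivative F(x) = -x^4/4 + x^3/3 - x^2/2 - 3*x at the endpoints):
  F(1) − F(−1) = -41/12 − (23/12) = -16/3.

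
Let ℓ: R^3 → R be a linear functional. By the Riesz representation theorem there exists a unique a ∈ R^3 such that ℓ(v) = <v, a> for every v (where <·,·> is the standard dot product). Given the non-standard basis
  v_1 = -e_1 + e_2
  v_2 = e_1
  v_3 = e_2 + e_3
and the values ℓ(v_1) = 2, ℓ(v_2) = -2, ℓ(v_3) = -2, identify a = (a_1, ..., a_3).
a = (-2, 0, -2)

Write a = (a_1, ..., a_3) in the standard basis. For each basis vector v_i, ℓ(v_i) = <v_i, a> is a linear equation in the a_j's. Collect the n equations into a matrix system V a = ℓ, where row i of V is v_i (expressed in the standard basis). Since V is invertible (lower-triangular with 1s on the diagonal, up to permutation), solve by back-substitution:
  V =
[[-1, 1, 0],
 [1, 0, 0],
 [0, 1, 1]]
  V a = (2, -2, -2)
Solving gives a = (-2, 0, -2).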